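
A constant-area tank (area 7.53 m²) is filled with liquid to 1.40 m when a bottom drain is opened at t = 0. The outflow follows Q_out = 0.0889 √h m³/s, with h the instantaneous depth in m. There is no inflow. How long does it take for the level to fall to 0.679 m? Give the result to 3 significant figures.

60.9 s

Volume balance on the tank: A dh/dt = −0.0889 √h.
This is separable: 2 d(√h)/dt = −0.0889/A, so √h = √h₀ − (0.0889/(2A)) t.
t = 2A(√h₀ − √h)/0.0889 = 2·7.53·(√1.40 − √0.679)/0.0889
  = 15.060 × (1.1832 − 0.82401) / 0.0889 = 60.850 s.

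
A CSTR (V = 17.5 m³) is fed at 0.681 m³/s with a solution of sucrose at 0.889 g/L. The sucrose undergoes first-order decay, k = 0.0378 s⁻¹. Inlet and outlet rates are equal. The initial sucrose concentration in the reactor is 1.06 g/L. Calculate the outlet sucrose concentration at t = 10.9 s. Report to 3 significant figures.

Species balance: V dC/dt = Q C_in − Q C − k V C.
dC/dt = (Q/V) C_in − (Q/V + k) C; effective rate a = Q/V + k = 0.038914 + 0.0378 = 0.076714 s⁻¹.
C_ss = Q C_in/(Q + kV) = 0.45096 g/L; C(t) = C_ss + (C₀ − C_ss) e^(−a t).
C(10.9) = 0.45096 + (0.60904)·e^(−0.076714·10.9) = 0.45096 + (0.60904)·0.43336 = 0.71489 g/L.

0.715 g/L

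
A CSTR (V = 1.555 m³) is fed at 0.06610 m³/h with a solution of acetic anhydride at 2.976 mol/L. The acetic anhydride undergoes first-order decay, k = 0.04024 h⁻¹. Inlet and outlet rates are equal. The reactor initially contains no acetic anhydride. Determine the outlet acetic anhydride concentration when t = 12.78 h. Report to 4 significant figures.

0.9978 mol/L

Accumulation = in − out − consumed: V dC/dt = Q C_in − Q C − k V C.
dC/dt = (Q/V) C_in − (Q/V + k) C; effective rate a = Q/V + k = 0.0425080 + 0.04024 = 0.0827480 h⁻¹.
C_ss = Q C_in/(Q + kV) = 1.52878 mol/L; C(t) = C_ss + (C₀ − C_ss) e^(−a t).
C(12.78) = 1.52878 + (-1.52878)·e^(−0.0827480·12.78) = 1.52878 + (-1.52878)·0.347316 = 0.997813 mol/L.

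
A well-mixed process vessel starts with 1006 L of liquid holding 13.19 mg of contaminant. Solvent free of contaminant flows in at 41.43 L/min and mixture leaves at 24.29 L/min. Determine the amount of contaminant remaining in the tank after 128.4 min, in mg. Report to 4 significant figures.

2.551 mg

Let m(t) be the amount of contaminant. Volume: V(t) = V₀ + (Q_in − Q_out) t = 1006 + 17.1400 t; V(128.4) = 3206.78 L.
No contaminant enters, so dm/dt = −Q_out · (m/V).
Separate: dm/m = −Q_out dt/V(t) ⇒ ln(m/m₀) = −(Q_out/(Q_in−Q_out)) ln(V/V₀).
m = m₀ (V₀/V)^(Q_out/(Q_in−Q_out)) = 13.19 × (1006/3206.78)^(1.41715) = 2.55123 mg.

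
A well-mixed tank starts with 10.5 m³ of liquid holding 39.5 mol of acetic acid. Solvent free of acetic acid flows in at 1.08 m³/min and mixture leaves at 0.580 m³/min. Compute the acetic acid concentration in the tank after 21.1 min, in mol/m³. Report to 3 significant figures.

0.837 mol/m³

Let m(t) be the amount of acetic acid. Volume: V(t) = V₀ + (Q_in − Q_out) t = 10.5 + 0.50000 t; V(21.1) = 21.050 m³.
Solute balance: dm/dt = 0 − Q_out C = −Q_out m/V(t).
Separate: dm/m = −Q_out dt/V(t) ⇒ ln(m/m₀) = −(Q_out/(Q_in−Q_out)) ln(V/V₀).
m = m₀ (V₀/V)^(Q_out/(Q_in−Q_out)) = 39.5 × (10.5/21.050)^(1.1600) = 17.628 mol.
C = m/V = 17.628/21.050 = 0.83744 mol/m³.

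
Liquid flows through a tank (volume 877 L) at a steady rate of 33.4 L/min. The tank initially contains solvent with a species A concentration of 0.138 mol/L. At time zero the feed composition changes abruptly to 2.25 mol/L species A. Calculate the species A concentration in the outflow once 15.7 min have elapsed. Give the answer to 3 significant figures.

Unsteady species balance (constant V, well mixed): V dC/dt = Q(C_in − C).
Rewrite as dC/dt + C/τ = C_in/τ, τ = V/Q = 26.257 min.
C approaches C_in exponentially: C(t) = C_in + (C₀ − C_in) e^(−t/τ).
C(15.7) = 2.25 + (0.138 − 2.25)·e^(−15.7/26.257) = 2.25 + (-2.1120)·0.54995 = 1.0885 mol/L.

1.09 mol/L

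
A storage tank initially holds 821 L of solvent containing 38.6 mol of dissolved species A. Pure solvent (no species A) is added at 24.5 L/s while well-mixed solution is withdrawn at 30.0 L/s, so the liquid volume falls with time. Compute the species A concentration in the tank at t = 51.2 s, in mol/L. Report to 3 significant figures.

Let m(t) be the amount of species A. Volume: V(t) = V₀ + (Q_in − Q_out) t = 821 − 5.5000 t; V(51.2) = 539.40 L.
No species A enters, so dm/dt = −Q_out · (m/V).
dm/m = −Q_out dt/(V₀ − 5.5000 t); integrating gives ln(m/m₀) = −(Q_out/(Q_in−Q_out)) ln(V/V₀).
m = m₀ (V₀/V)^(Q_out/(Q_in−Q_out)) = 38.6 × (821/539.40)^(-5.4545) = 3.9039 mol.
C = m/V = 3.9039/539.40 = 0.0072375 mol/L.

0.00724 mol/L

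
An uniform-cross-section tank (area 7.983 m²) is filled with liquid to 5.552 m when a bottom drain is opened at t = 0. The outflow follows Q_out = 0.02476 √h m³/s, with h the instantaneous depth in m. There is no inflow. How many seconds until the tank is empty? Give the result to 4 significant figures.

A dh/dt = −Q_out = −0.02476 √h.
∫ h^(−1/2) dh = −(0.02476/A) ∫ dt, giving 2√h = 2√h₀ − (0.02476/A) t.
Tank is empty when √h = 0: t_empty = 2A√h₀/0.02476.
t_empty = 2·7.983·√5.552/0.02476 = 15.9660·2.35627/0.02476 = 1519.39 s.

1519 s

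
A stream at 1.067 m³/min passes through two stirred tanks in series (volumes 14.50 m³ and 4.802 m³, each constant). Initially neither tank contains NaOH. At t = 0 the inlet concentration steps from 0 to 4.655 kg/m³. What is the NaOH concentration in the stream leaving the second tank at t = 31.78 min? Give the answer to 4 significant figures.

Time constants: τᵢ = Vᵢ/Q for each well-mixed tank.
τ₁ = 14.50/1.067 = 13.5895 min; τ₂ = 4.802/1.067 = 4.50047 min.
Tank 1: C₁ = C_in(1 − e^(−t/τ₁)). Tank 2 (τ₁ ≠ τ₂): C₂ = C_in[1 − (τ₁ e^(−t/τ₁) − τ₂ e^(−t/τ₂))/(τ₁ − τ₂)].
At t = 31.78: e^(−t/τ₁) = 0.0964655, e^(−t/τ₂) = 0.000857502.
C₂ = 4.655·[1 − (13.5895·0.0964655 − 4.50047·0.000857502)/(9.08903)] = 4.655·0.856194 = 3.98558 kg/m³.

3.986 kg/m³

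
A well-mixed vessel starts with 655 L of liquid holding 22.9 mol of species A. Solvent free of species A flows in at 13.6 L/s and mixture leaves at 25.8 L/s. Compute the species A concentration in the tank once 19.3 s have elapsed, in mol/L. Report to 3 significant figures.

Total volume: dV/dt = Q_in − Q_out = -12.200 L/s, so V(t) = 655 − 12.200 t and V(19.3) = 419.54 L.
Solute balance: dm/dt = 0 − Q_out C = −Q_out m/V(t).
dm/m = −Q_out dt/(V₀ − 12.200 t); integrating gives ln(m/m₀) = −(Q_out/(Q_in−Q_out)) ln(V/V₀).
m = m₀ (V₀/V)^(Q_out/(Q_in−Q_out)) = 22.9 × (655/419.54)^(-2.1148) = 8.9269 mol.
C = m/V = 8.9269/419.54 = 0.021278 mol/L.

0.0213 mol/L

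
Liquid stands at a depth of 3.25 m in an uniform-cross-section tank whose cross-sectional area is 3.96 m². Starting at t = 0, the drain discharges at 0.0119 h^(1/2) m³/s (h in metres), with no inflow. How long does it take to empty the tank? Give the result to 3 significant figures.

Volume balance on the tank: A dh/dt = −0.0119 √h.
∫ h^(−1/2) dh = −(0.0119/A) ∫ dt, giving 2√h = 2√h₀ − (0.0119/A) t.
Set h = 0: 2√h₀ = (0.0119/A) t_empty ⇒ t_empty = 2A√h₀/0.0119.
t_empty = 2·3.96·√3.25/0.0119 = 7.9200·1.8028/0.0119 = 1199.8 s.

1200 s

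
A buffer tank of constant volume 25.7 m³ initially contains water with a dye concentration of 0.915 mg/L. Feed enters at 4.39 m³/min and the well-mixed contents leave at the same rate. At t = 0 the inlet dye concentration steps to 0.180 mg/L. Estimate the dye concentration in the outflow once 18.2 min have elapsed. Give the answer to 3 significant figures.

Unsteady species balance (constant V, well mixed): V dC/dt = Q(C_in − C).
Rewrite as dC/dt + C/τ = C_in/τ, τ = V/Q = 5.8542 min.
Integrating: C(t) = C_in + (C₀ − C_in) e^(−t/τ).
C(18.2) = 0.180 + (0.915 − 0.180)·e^(−18.2/5.8542) = 0.180 + (0.73500)·0.044651 = 0.21282 mg/L.

0.213 mg/L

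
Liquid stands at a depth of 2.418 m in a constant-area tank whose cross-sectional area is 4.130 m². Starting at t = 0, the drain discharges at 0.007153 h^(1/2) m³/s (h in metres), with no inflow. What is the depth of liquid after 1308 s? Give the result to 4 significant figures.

0.1783 m

With no inflow, A dh/dt = −0.007153 √h.
Separate and integrate: 2(√h − √h₀) = −(0.007153/A) t.
√h = √2.418 − 0.007153·1308/(2·4.130) = 1.55499 − 1.13270 = 0.422289.
h = 0.422289² = 0.178328 m.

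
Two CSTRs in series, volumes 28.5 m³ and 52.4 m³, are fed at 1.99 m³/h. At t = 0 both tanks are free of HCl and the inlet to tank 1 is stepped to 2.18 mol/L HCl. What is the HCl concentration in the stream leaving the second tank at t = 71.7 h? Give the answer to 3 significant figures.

Each tank obeys Vᵢ dCᵢ/dt = Q(Cᵢ₋₁ − Cᵢ), so τᵢ = Vᵢ/Q.
τ₁ = 28.5/1.99 = 14.322 h; τ₂ = 52.4/1.99 = 26.332 h.
Tank 1: C₁ = C_in(1 − e^(−t/τ₁)). Tank 2 (τ₁ ≠ τ₂): C₂ = C_in[1 − (τ₁ e^(−t/τ₁) − τ₂ e^(−t/τ₂))/(τ₁ − τ₂)].
At t = 71.7: e^(−t/τ₁) = 0.0066948, e^(−t/τ₂) = 0.065680.
C₂ = 2.18·[1 − (14.322·0.0066948 − 26.332·0.065680)/(-12.010)] = 2.18·0.86398 = 1.8835 mol/L.

1.88 mol/L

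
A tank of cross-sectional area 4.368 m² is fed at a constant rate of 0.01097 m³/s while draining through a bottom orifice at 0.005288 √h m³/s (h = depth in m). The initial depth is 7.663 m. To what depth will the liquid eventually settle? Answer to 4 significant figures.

4.304 m

Volume balance on the tank: A dh/dt = Q_in − 0.005288 √h. At steady state dh/dt = 0:
Q_in = 0.005288 √h_ss ⇒ √h_ss = 0.01097/0.005288 = 2.07451.
h_ss = 2.07451² = 4.30358 m. (Since h₀ = 7.663 m > h_ss, the level will fall toward this value.)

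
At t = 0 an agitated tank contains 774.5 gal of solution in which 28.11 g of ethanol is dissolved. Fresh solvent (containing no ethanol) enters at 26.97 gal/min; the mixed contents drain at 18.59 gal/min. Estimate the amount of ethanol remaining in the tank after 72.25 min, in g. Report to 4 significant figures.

7.805 g

Let m(t) be the amount of ethanol. Volume: V(t) = V₀ + (Q_in − Q_out) t = 774.5 + 8.38000 t; V(72.25) = 1379.95 gal.
Solute balance: dm/dt = 0 − Q_out C = −Q_out m/V(t).
Separate: dm/m = −Q_out dt/V(t) ⇒ ln(m/m₀) = −(Q_out/(Q_in−Q_out)) ln(V/V₀).
m = m₀ (V₀/V)^(Q_out/(Q_in−Q_out)) = 28.11 × (774.5/1379.95)^(2.21838) = 7.80540 g.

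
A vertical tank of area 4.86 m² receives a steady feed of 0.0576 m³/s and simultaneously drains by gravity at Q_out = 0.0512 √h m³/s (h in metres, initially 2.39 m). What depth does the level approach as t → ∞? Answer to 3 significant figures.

1.27 m

Unsteady balance on liquid volume: A dh/dt = Q_in − 0.0512 √h. At steady state dh/dt = 0:
Q_in = 0.0512 √h_ss ⇒ √h_ss = 0.0576/0.0512 = 1.1250.
h_ss = 1.1250² = 1.2656 m. (Since h₀ = 2.39 m > h_ss, the level will fall toward this value.)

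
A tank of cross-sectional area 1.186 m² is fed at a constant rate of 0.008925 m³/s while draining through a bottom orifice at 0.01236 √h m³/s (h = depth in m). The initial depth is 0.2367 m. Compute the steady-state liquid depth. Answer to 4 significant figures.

Mass balance (ρ constant): A dh/dt = Q_in − 0.01236 √h. At steady state dh/dt = 0:
Q_in = 0.01236 √h_ss ⇒ √h_ss = 0.008925/0.01236 = 0.722087.
h_ss = 0.722087² = 0.521410 m. (Since h₀ = 0.2367 m < h_ss, the level will rise toward this value.)

0.5214 m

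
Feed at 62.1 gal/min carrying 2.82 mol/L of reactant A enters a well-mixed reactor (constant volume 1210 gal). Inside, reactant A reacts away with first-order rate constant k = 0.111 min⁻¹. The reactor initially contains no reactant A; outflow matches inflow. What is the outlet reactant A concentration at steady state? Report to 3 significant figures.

0.892 mol/L

Accumulation = in − out − consumed: V dC/dt = Q C_in − Q C − k V C.
Steady state (dC/dt = 0): C_ss = Q C_in/(Q + kV) = C_in/(1 + kV/Q).
C_ss = 62.1·2.82/(62.1 + 0.111·1210) = 175.12/196.41 = 0.89161 mol/L.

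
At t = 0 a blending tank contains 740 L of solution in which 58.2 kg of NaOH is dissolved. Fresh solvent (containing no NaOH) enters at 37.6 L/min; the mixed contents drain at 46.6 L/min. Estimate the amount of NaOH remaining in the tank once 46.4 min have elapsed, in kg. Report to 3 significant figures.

Total volume: dV/dt = Q_in − Q_out = -9.0000 L/min, so V(t) = 740 − 9.0000 t and V(46.4) = 322.40 L.
Species balance (pure solvent in): dm/dt = −Q_out · m/V(t).
dm/m = −Q_out dt/(V₀ − 9.0000 t); integrating gives ln(m/m₀) = −(Q_out/(Q_in−Q_out)) ln(V/V₀).
m = m₀ (V₀/V)^(Q_out/(Q_in−Q_out)) = 58.2 × (740/322.40)^(-5.1778) = 0.78812 kg.

0.788 kg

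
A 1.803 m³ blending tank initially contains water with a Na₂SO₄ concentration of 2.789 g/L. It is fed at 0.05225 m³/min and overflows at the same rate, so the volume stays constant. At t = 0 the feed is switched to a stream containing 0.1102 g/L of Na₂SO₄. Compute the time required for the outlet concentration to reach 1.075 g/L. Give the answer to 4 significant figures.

35.24 min

Species balance: V dC/dt = Q(C_in − C) ⇒ τ = V/Q = 34.5072 min.
C(t) = C_in + (C₀ − C_in) e^(−t/τ). Set C = 1.075 and solve for t:
e^(−t/τ) = (C − C_in)/(C₀ − C_in) = (1.075 − 0.1102)/(2.789 − 0.1102) = 0.360161
t = −τ ln(…) = 34.5072 × 1.02120 = 35.2388 min.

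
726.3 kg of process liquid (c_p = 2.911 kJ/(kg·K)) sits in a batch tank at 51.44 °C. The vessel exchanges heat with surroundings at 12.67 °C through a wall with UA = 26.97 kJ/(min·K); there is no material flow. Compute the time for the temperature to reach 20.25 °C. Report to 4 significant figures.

M c_p dT/dt = −UA(T − T_amb).
τ = M c_p/UA = 78.3930 min; T_ss = T_amb = 12.6700 °C.
T(t) = T_ss + (T₀ − T_ss)e^(−t/τ); set T = 20.25:
t = −τ ln[(T − T_ss)/(T₀ − T_ss)] = −78.3930 · ln(0.195512) = 127.948 min.

127.9 min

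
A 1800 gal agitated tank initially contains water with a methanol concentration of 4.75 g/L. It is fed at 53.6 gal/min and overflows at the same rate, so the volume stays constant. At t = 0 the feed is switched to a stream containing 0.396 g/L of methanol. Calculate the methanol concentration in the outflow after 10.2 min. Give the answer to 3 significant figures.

3.61 g/L

Species balance on the tank: V dC/dt = Q(C_in − C).
Time constant τ = V/Q = 1800/53.6 = 33.582 min.
This is linear first-order; C(t) = C_in + (C₀ − C_in) e^(−t/τ).
C(10.2) = 0.396 + (4.75 − 0.396)·e^(−10.2/33.582) = 0.396 + (4.3540)·0.73806 = 3.6095 g/L.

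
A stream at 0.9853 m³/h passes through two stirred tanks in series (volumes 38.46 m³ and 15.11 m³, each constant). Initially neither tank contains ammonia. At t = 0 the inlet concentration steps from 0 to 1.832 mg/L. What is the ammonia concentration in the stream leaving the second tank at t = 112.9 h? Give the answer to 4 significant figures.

1.665 mg/L

Species balance on tank i: dCᵢ/dt = (Cᵢ₋₁ − Cᵢ)/τᵢ with τᵢ = Vᵢ/Q.
τ₁ = 38.46/0.9853 = 39.0338 h; τ₂ = 15.11/0.9853 = 15.3354 h.
Solving the cascade with C₁(0)=C₂(0)=0 gives C₂(t) = C_in[1 − (τ₁ e^(−t/τ₁) − τ₂ e^(−t/τ₂))/(τ₁ − τ₂)].
At t = 112.9: e^(−t/τ₁) = 0.0554449, e^(−t/τ₂) = 0.000634904.
C₂ = 1.832·[1 − (39.0338·0.0554449 − 15.3354·0.000634904)/(23.6984)] = 1.832·0.909087 = 1.66545 mg/L.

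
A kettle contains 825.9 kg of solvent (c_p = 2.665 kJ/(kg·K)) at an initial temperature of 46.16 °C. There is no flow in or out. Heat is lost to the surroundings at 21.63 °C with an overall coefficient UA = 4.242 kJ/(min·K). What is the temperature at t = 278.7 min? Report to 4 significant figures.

35.97 °C

Heat balance on the well-mixed liquid: M c_p dT/dt = −UA(T − T_amb).
dT/dt = (T_ss − T)/τ with T_ss = T_amb = 21.6300 °C, τ = M c_p/UA = 825.9·2.665/4.242 = 518.865 min.
This is linear first-order; T(t) = T_ss + (T₀ − T_ss) e^(−t/τ).
T(278.7) = 21.6300 + (24.5300)·0.584421 = 35.9658 °C.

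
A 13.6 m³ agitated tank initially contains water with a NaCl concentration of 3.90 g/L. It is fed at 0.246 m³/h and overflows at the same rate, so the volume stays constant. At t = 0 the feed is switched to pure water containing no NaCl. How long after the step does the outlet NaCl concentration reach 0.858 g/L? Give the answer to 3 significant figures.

Accumulation = in − out for the solute gives V dC/dt = Q(C_in − C), so τ = V/Q = 55.285 h.
C(t) = C_in + (C₀ − C_in) e^(−t/τ). Set C = 0.858 and solve for t:
e^(−t/τ) = (C − C_in)/(C₀ − C_in) = (0.858 − 0)/(3.90 − 0) = 0.22000
t = −τ ln(…) = 55.285 × 1.5141 = 83.708 h.

83.7 h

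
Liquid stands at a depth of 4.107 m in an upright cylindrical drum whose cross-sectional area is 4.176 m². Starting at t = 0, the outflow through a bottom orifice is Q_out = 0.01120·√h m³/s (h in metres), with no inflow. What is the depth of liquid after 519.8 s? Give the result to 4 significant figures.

1.768 m

Mass balance (ρ constant): A dh/dt = −0.01120 √h.
This is separable: 2 d(√h)/dt = −0.01120/A, so √h = √h₀ − (0.01120/(2A)) t.
√h = √4.107 − 0.01120·519.8/(2·4.176) = 2.02657 − 0.697050 = 1.32952.
h = 1.32952² = 1.76763 m.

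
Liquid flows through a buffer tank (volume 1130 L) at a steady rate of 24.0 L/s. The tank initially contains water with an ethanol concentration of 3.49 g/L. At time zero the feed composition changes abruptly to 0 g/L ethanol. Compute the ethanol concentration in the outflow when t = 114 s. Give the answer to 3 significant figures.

0.310 g/L

Species balance on the tank: V dC/dt = Q(C_in − C).
Time constant τ = V/Q = 1130/24.0 = 47.083 s.
This is linear first-order; C(t) = C_in + (C₀ − C_in) e^(−t/τ).
C(114) = 0 + (3.49 − 0)·e^(−114/47.083) = 0 + (3.4900)·0.088812 = 0.30995 g/L.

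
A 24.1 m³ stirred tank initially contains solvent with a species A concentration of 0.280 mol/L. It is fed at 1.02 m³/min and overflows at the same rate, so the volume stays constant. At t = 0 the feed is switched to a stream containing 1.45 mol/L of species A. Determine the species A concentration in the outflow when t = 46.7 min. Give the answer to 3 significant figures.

1.29 mol/L

Accumulation = in − out for the solute gives V dC/dt = Q(C_in − C).
Time constant τ = V/Q = 24.1/1.02 = 23.627 min.
This is linear first-order; C(t) = C_in + (C₀ − C_in) e^(−t/τ).
C(46.7) = 1.45 + (0.280 − 1.45)·e^(−46.7/23.627) = 1.45 + (-1.1700)·0.13855 = 1.2879 mol/L.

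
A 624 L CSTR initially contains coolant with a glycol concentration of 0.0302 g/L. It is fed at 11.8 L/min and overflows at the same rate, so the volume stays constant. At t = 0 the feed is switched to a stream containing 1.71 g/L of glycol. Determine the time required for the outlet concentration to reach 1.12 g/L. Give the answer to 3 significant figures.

55.3 min

Unsteady species balance (constant V, well mixed): V dC/dt = Q(C_in − C), so τ = V/Q = 52.881 min.
C(t) = C_in + (C₀ − C_in) e^(−t/τ). Set C = 1.12 and solve for t:
e^(−t/τ) = (C − C_in)/(C₀ − C_in) = (1.12 − 1.71)/(0.0302 − 1.71) = 0.35123
t = −τ ln(…) = 52.881 × 1.0463 = 55.330 min.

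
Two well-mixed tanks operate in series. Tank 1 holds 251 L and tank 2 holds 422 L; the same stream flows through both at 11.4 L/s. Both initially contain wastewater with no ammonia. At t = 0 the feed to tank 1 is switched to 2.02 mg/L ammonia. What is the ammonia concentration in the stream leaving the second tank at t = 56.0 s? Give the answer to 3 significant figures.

1.15 mg/L

Time constants: τᵢ = Vᵢ/Q for each well-mixed tank.
τ₁ = 251/11.4 = 22.018 s; τ₂ = 422/11.4 = 37.018 s.
Tank 1: C₁ = C_in(1 − e^(−t/τ₁)). Tank 2 (τ₁ ≠ τ₂): C₂ = C_in[1 − (τ₁ e^(−t/τ₁) − τ₂ e^(−t/τ₂))/(τ₁ − τ₂)].
At t = 56.0: e^(−t/τ₁) = 0.078597, e^(−t/τ₂) = 0.22029.
C₂ = 2.02·[1 − (22.018·0.078597 − 37.018·0.22029)/(-15.000)] = 2.02·0.57172 = 1.1549 mg/L.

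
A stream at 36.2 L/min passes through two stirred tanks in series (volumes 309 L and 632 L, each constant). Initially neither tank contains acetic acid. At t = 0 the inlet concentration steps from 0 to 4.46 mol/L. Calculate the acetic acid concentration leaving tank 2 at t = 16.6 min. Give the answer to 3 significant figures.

Each tank obeys Vᵢ dCᵢ/dt = Q(Cᵢ₋₁ − Cᵢ), so τᵢ = Vᵢ/Q.
τ₁ = 309/36.2 = 8.5359 min; τ₂ = 632/36.2 = 17.459 min.
Solving the cascade with C₁(0)=C₂(0)=0 gives C₂(t) = C_in[1 − (τ₁ e^(−t/τ₁) − τ₂ e^(−t/τ₂))/(τ₁ − τ₂)].
At t = 16.6: e^(−t/τ₁) = 0.14303, e^(−t/τ₂) = 0.38642.
C₂ = 4.46·[1 − (8.5359·0.14303 − 17.459·0.38642)/(-8.9227)] = 4.46·0.38073 = 1.6981 mol/L.

1.70 mol/L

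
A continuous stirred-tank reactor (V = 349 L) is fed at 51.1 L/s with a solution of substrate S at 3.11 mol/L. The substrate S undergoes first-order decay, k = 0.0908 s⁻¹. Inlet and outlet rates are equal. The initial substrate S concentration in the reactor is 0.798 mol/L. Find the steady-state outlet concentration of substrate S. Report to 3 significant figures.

1.92 mol/L

Accumulation = in − out − consumed: V dC/dt = Q C_in − Q C − k V C.
At steady state: 0 = Q C_in − (Q + kV) C_ss, so C_ss = Q C_in/(Q + kV).
C_ss = 51.1·3.11/(51.1 + 0.0908·349) = 158.92/82.789 = 1.9196 mol/L.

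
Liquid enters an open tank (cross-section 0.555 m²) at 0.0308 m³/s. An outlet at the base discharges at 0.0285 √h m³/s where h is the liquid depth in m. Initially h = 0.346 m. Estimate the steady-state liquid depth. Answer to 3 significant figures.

1.17 m

Level balance: A dh/dt = 0.0308 − 0.0285 √h. Setting dh/dt = 0:
Q_in = 0.0285 √h_ss ⇒ √h_ss = 0.0308/0.0285 = 1.0807.
h_ss = 1.0807² = 1.1679 m. (Since h₀ = 0.346 m < h_ss, the level will rise toward this value.)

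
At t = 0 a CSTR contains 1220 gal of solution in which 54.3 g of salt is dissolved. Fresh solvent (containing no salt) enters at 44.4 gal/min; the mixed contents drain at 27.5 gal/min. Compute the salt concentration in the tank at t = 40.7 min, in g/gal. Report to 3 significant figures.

Total volume: dV/dt = Q_in − Q_out = 16.900 gal/min, so V(t) = 1220 + 16.900 t and V(40.7) = 1907.8 gal.
No salt enters, so dm/dt = −Q_out · (m/V).
Separate: dm/m = −Q_out dt/V(t) ⇒ ln(m/m₀) = −(Q_out/(Q_in−Q_out)) ln(V/V₀).
m = m₀ (V₀/V)^(Q_out/(Q_in−Q_out)) = 54.3 × (1220/1907.8)^(1.6272) = 26.232 g.
C = m/V = 26.232/1907.8 = 0.013750 g/gal.

0.0137 g/gal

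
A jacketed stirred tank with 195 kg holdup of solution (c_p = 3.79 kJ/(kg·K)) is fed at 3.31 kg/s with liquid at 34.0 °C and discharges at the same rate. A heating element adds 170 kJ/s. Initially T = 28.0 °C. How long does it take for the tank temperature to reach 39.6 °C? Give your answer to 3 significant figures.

M c_p dT/dt = ṁ c_p (T_in − T) + Q̇.
τ = M/ṁ = 58.912 s; T_ss = T_in + Q̇/(ṁ c_p) = 47.551 °C.
T(t) = T_ss + (T₀ − T_ss) e^(−t/τ). Set T = 39.6:
e^(−t/τ) = (39.6 − 47.551)/(28.0 − 47.551) = 0.40669
t = −58.912 · ln(0.40669) = 53.004 s.

53.0 s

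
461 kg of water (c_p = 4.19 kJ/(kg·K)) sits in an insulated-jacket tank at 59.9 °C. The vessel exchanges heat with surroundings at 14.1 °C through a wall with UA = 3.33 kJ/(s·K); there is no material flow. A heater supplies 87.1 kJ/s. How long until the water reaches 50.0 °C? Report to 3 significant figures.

M c_p dT/dt = −UA(T − T_amb) + Q̇.
τ = M c_p/UA = 580.06 s; T_ss = T_amb + Q̇/UA = 14.1 + 87.1/3.33 = 40.256 °C.
T(t) = T_ss + (T₀ − T_ss)e^(−t/τ); set T = 50.0:
t = −τ ln[(T − T_ss)/(T₀ − T_ss)] = −580.06 · ln(0.49603) = 406.69 s.

407 s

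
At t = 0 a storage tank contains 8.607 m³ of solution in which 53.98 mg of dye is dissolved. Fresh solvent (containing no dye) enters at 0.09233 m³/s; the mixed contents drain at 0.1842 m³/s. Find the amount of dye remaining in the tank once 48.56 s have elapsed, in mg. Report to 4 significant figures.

12.48 mg

Total volume: dV/dt = Q_in − Q_out = -0.0918700 m³/s, so V(t) = 8.607 − 0.0918700 t and V(48.56) = 4.14579 m³.
No dye enters, so dm/dt = −Q_out · (m/V).
Separate: dm/m = −Q_out dt/V(t) ⇒ ln(m/m₀) = −(Q_out/(Q_in−Q_out)) ln(V/V₀).
m = m₀ (V₀/V)^(Q_out/(Q_in−Q_out)) = 53.98 × (8.607/4.14579)^(-2.00501) = 12.4783 mg.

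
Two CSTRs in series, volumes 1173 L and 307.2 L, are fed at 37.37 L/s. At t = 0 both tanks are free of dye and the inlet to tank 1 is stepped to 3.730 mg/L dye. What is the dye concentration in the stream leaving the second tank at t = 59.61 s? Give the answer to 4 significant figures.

2.974 mg/L

Time constants: τᵢ = Vᵢ/Q for each well-mixed tank.
τ₁ = 1173/37.37 = 31.3888 s; τ₂ = 307.2/37.37 = 8.22050 s.
Solving the cascade with C₁(0)=C₂(0)=0 gives C₂(t) = C_in[1 − (τ₁ e^(−t/τ₁) − τ₂ e^(−t/τ₂))/(τ₁ − τ₂)].
At t = 59.61: e^(−t/τ₁) = 0.149706, e^(−t/τ₂) = 0.000709191.
C₂ = 3.730·[1 − (31.3888·0.149706 − 8.22050·0.000709191)/(23.1683)] = 3.730·0.797428 = 2.97441 mg/L.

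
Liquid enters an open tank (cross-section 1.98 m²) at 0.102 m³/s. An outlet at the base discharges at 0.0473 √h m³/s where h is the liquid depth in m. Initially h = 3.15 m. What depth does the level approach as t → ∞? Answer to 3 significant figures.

4.65 m

A dh/dt = Q_in − 0.0473 √h. Steady state requires inflow = outflow:
Q_in = 0.0473 √h_ss ⇒ √h_ss = 0.102/0.0473 = 2.1564.
h_ss = 2.1564² = 4.6503 m. (Since h₀ = 3.15 m < h_ss, the level will rise toward this value.)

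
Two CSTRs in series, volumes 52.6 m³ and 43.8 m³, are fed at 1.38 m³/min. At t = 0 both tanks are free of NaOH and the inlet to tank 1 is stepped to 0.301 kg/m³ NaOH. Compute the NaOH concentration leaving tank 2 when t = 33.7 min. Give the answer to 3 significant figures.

0.0759 kg/m³

Species balance on tank i: dCᵢ/dt = (Cᵢ₋₁ − Cᵢ)/τᵢ with τᵢ = Vᵢ/Q.
τ₁ = 52.6/1.38 = 38.116 min; τ₂ = 43.8/1.38 = 31.739 min.
Tank 1: C₁ = C_in(1 − e^(−t/τ₁)). Tank 2 (τ₁ ≠ τ₂): C₂ = C_in[1 − (τ₁ e^(−t/τ₁) − τ₂ e^(−t/τ₂))/(τ₁ − τ₂)].
At t = 33.7: e^(−t/τ₁) = 0.41307, e^(−t/τ₂) = 0.34584.
C₂ = 0.301·[1 − (38.116·0.41307 − 31.739·0.34584)/(6.3768)] = 0.301·0.25232 = 0.075948 kg/m³.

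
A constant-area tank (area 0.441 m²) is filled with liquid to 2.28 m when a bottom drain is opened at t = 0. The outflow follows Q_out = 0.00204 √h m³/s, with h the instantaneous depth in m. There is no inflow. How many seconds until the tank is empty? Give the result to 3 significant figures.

A dh/dt = −Q_out = −0.00204 √h.
Separate and integrate: 2(√h − √h₀) = −(0.00204/A) t.
Set h = 0: 2√h₀ = (0.00204/A) t_empty ⇒ t_empty = 2A√h₀/0.00204.
t_empty = 2·0.441·√2.28/0.00204 = 0.88200·1.5100/0.00204 = 652.84 s.

653 s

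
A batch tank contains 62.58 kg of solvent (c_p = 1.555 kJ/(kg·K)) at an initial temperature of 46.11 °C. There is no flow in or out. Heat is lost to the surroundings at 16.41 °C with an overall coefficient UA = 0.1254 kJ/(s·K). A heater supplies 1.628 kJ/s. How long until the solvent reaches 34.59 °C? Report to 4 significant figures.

906.6 s

Unsteady energy balance on the tank contents: M c_p dT/dt = −UA(T − T_amb) + Q̇.
τ = M c_p/UA = 776.012 s; T_ss = T_amb + Q̇/UA = 16.41 + 1.628/0.1254 = 29.3925 °C.
T(t) = T_ss + (T₀ − T_ss)e^(−t/τ); set T = 34.59:
t = −τ ln[(T − T_ss)/(T₀ − T_ss)] = −776.012 · ln(0.310904) = 906.593 s.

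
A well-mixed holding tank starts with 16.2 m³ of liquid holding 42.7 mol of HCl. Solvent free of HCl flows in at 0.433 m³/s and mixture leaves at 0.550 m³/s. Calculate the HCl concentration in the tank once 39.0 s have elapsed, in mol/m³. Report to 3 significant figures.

0.775 mol/m³

Total volume: dV/dt = Q_in − Q_out = -0.11700 m³/s, so V(t) = 16.2 − 0.11700 t and V(39.0) = 11.637 m³.
Solute balance: dm/dt = 0 − Q_out C = −Q_out m/V(t).
Separate: dm/m = −Q_out dt/V(t) ⇒ ln(m/m₀) = −(Q_out/(Q_in−Q_out)) ln(V/V₀).
m = m₀ (V₀/V)^(Q_out/(Q_in−Q_out)) = 42.7 × (16.2/11.637)^(-4.7009) = 9.0165 mol.
C = m/V = 9.0165/11.637 = 0.77481 mol/m³.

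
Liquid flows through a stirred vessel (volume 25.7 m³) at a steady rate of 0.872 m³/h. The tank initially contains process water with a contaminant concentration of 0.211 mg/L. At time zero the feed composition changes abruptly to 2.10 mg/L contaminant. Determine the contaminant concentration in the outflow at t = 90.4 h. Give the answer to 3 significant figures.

2.01 mg/L

Mass balance on the solute (V constant): V dC/dt = Q(C_in − C).
Rewrite as dC/dt + C/τ = C_in/τ, τ = V/Q = 29.472 h.
C approaches C_in exponentially: C(t) = C_in + (C₀ − C_in) e^(−t/τ).
C(90.4) = 2.10 + (0.211 − 2.10)·e^(−90.4/29.472) = 2.10 + (-1.8890)·0.046548 = 2.0121 mg/L.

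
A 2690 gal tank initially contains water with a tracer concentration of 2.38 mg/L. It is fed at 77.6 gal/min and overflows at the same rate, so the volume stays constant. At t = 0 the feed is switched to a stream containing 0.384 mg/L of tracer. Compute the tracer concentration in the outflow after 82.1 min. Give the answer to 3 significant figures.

0.571 mg/L

Unsteady species balance (constant V, well mixed): V dC/dt = Q(C_in − C).
Time constant τ = V/Q = 2690/77.6 = 34.665 min.
Solution: C(t) = C_in + (C₀ − C_in) e^(−t/τ).
C(82.1) = 0.384 + (2.38 − 0.384)·e^(−82.1/34.665) = 0.384 + (1.9960)·0.093632 = 0.57089 mg/L.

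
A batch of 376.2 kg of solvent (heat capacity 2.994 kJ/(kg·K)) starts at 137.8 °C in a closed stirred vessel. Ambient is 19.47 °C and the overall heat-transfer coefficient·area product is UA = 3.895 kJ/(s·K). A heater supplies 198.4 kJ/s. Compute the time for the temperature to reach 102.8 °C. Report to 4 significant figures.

Lumped-capacitance energy balance: M c_p dT/dt = UA(T_amb − T) + Q̇.
τ = M c_p/UA = 289.177 s; T_ss = T_amb + Q̇/UA = 19.47 + 198.4/3.895 = 70.4071 °C.
T(t) = T_ss + (T₀ − T_ss)e^(−t/τ); set T = 102.8:
t = −τ ln[(T − T_ss)/(T₀ − T_ss)] = −289.177 · ln(0.480657) = 211.851 s.

211.9 s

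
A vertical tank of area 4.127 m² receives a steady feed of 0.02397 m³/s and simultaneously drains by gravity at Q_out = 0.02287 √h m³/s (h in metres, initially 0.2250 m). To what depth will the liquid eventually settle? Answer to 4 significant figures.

Unsteady balance on liquid volume: A dh/dt = Q_in − 0.02287 √h. At steady state dh/dt = 0:
Q_in = 0.02287 √h_ss ⇒ √h_ss = 0.02397/0.02287 = 1.04810.
h_ss = 1.04810² = 1.09851 m. (Since h₀ = 0.2250 m < h_ss, the level will rise toward this value.)

1.099 m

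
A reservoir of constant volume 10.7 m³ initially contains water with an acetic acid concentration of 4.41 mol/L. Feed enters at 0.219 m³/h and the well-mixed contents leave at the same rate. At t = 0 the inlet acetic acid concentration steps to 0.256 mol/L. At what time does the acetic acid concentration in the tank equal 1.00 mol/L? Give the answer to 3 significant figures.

Mass balance on the solute (V constant): V dC/dt = Q(C_in − C), so τ = V/Q = 48.858 h.
C(t) = C_in + (C₀ − C_in) e^(−t/τ). Set C = 1.00 and solve for t:
e^(−t/τ) = (C − C_in)/(C₀ − C_in) = (1.00 − 0.256)/(4.41 − 0.256) = 0.17910
t = −τ ln(…) = 48.858 × 1.7198 = 84.026 h.

84.0 h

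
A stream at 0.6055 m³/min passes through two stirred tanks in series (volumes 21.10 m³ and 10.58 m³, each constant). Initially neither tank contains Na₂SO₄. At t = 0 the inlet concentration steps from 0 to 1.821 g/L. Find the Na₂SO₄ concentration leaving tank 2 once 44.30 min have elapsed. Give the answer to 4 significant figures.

0.9417 g/L

Each tank obeys Vᵢ dCᵢ/dt = Q(Cᵢ₋₁ − Cᵢ), so τᵢ = Vᵢ/Q.
τ₁ = 21.10/0.6055 = 34.8472 min; τ₂ = 10.58/0.6055 = 17.4732 min.
Solving the cascade with C₁(0)=C₂(0)=0 gives C₂(t) = C_in[1 − (τ₁ e^(−t/τ₁) − τ₂ e^(−t/τ₂))/(τ₁ − τ₂)].
At t = 44.30: e^(−t/τ₁) = 0.280477, e^(−t/τ₂) = 0.0792366.
C₂ = 1.821·[1 − (34.8472·0.280477 − 17.4732·0.0792366)/(17.3741)] = 1.821·0.517135 = 0.941702 g/L.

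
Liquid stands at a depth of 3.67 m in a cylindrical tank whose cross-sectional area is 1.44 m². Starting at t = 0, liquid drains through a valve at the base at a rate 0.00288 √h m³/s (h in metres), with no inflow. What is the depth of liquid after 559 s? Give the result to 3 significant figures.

1.84 m

With no inflow, A dh/dt = −0.00288 √h.
This is separable: 2 d(√h)/dt = −0.00288/A, so √h = √h₀ − (0.00288/(2A)) t.
√h = √3.67 − 0.00288·559/(2·1.44) = 1.9157 − 0.55900 = 1.3567.
h = 1.3567² = 1.8407 m.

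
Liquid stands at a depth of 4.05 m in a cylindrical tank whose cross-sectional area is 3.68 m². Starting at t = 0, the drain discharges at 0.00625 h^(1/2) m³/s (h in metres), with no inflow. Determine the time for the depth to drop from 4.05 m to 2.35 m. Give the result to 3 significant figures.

A dh/dt = −Q_out = −0.00625 √h.
This is separable: 2 d(√h)/dt = −0.00625/A, so √h = √h₀ − (0.00625/(2A)) t.
t = 2A(√h₀ − √h)/0.00625 = 2·3.68·(√4.05 − √2.35)/0.00625
  = 7.3600 × (2.0125 − 1.5330) / 0.00625 = 564.65 s.

565 s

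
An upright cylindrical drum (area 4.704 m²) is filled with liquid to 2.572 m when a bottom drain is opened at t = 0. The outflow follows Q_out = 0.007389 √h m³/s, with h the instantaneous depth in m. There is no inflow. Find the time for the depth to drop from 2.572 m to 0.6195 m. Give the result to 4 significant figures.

1040 s

A dh/dt = −Q_out = −0.007389 √h.
Separate and integrate: 2(√h − √h₀) = −(0.007389/A) t.
t = 2A(√h₀ − √h)/0.007389 = 2·4.704·(√2.572 − √0.6195)/0.007389
  = 9.40800 × (1.60375 − 0.787083) / 0.007389 = 1039.81 s.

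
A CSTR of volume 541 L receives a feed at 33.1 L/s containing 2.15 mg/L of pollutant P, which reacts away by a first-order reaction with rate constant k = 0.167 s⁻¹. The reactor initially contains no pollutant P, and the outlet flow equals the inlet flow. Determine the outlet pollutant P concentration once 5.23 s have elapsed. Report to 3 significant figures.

Accumulation = in − out − consumed: V dC/dt = Q C_in − Q C − k V C.
dC/dt = (Q/V) C_in − (Q/V + k) C; effective rate a = Q/V + k = 0.061183 + 0.167 = 0.22818 s⁻¹.
C_ss = Q C_in/(Q + kV) = 0.57648 mg/L; C(t) = C_ss + (C₀ − C_ss) e^(−a t).
C(5.23) = 0.57648 + (-0.57648)·e^(−0.22818·5.23) = 0.57648 + (-0.57648)·0.30319 = 0.40170 mg/L.

0.402 mg/L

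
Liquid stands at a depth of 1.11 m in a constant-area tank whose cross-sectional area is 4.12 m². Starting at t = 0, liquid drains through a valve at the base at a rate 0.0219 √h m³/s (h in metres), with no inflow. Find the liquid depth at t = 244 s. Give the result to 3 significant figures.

0.164 m

Mass balance (ρ constant): A dh/dt = −0.0219 √h.
∫ h^(−1/2) dh = −(0.0219/A) ∫ dt, giving 2√h = 2√h₀ − (0.0219/A) t.
√h = √1.11 − 0.0219·244/(2·4.12) = 1.0536 − 0.64850 = 0.40507.
h = 0.40507² = 0.16408 m.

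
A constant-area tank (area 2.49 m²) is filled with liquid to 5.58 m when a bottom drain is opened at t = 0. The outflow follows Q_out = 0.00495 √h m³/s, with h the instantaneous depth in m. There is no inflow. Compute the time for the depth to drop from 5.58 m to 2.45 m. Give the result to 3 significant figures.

802 s

Unsteady balance on liquid volume: A dh/dt = −0.00495 √h.
∫ h^(−1/2) dh = −(0.00495/A) ∫ dt, giving 2√h = 2√h₀ − (0.00495/A) t.
t = 2A(√h₀ − √h)/0.00495 = 2·2.49·(√5.58 − √2.45)/0.00495
  = 4.9800 × (2.3622 − 1.5652) / 0.00495 = 801.78 s.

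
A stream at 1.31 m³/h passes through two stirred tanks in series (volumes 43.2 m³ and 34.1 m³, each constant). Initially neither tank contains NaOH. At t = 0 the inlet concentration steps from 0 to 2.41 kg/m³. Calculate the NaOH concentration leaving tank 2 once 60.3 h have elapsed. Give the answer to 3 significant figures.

1.46 kg/m³

Each tank obeys Vᵢ dCᵢ/dt = Q(Cᵢ₋₁ − Cᵢ), so τᵢ = Vᵢ/Q.
τ₁ = 43.2/1.31 = 32.977 h; τ₂ = 34.1/1.31 = 26.031 h.
Solving the cascade with C₁(0)=C₂(0)=0 gives C₂(t) = C_in[1 − (τ₁ e^(−t/τ₁) − τ₂ e^(−t/τ₂))/(τ₁ − τ₂)].
At t = 60.3: e^(−t/τ₁) = 0.16065, e^(−t/τ₂) = 0.098617.
C₂ = 2.41·[1 − (32.977·0.16065 − 26.031·0.098617)/(6.9466)] = 2.41·0.60691 = 1.4626 kg/m³.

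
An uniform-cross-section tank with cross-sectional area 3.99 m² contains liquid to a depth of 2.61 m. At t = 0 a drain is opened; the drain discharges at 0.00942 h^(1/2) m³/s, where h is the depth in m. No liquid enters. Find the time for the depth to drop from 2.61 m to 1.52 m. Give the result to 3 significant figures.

324 s

With no inflow, A dh/dt = −0.00942 √h.
Separate and integrate: 2(√h − √h₀) = −(0.00942/A) t.
t = 2A(√h₀ − √h)/0.00942 = 2·3.99·(√2.61 − √1.52)/0.00942
  = 7.9800 × (1.6155 − 1.2329) / 0.00942 = 324.17 s.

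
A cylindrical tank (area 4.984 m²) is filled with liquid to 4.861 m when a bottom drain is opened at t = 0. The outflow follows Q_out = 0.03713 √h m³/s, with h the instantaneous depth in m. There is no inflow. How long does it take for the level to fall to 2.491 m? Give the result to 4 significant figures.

168.2 s

A dh/dt = −Q_out = −0.03713 √h.
This is separable: 2 d(√h)/dt = −0.03713/A, so √h = √h₀ − (0.03713/(2A)) t.
t = 2A(√h₀ − √h)/0.03713 = 2·4.984·(√4.861 − √2.491)/0.03713
  = 9.96800 × (2.20477 − 1.57829) / 0.03713 = 168.185 s.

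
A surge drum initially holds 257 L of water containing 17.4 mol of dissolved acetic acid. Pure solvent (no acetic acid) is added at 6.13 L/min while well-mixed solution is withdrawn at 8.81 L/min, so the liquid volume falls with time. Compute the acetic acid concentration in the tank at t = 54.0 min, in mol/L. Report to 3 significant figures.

Let m(t) be the amount of acetic acid. Volume: V(t) = V₀ + (Q_in − Q_out) t = 257 − 2.6800 t; V(54.0) = 112.28 L.
No acetic acid enters, so dm/dt = −Q_out · (m/V).
Separate: dm/m = −Q_out dt/V(t) ⇒ ln(m/m₀) = −(Q_out/(Q_in−Q_out)) ln(V/V₀).
m = m₀ (V₀/V)^(Q_out/(Q_in−Q_out)) = 17.4 × (257/112.28)^(-3.2873) = 1.1437 mol.
C = m/V = 1.1437/112.28 = 0.010187 mol/L.

0.0102 mol/L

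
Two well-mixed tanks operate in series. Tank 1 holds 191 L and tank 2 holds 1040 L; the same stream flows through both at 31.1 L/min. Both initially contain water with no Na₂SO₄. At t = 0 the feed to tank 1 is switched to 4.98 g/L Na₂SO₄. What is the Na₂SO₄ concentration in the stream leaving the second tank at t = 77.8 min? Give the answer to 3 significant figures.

Species balance on tank i: dCᵢ/dt = (Cᵢ₋₁ − Cᵢ)/τᵢ with τᵢ = Vᵢ/Q.
τ₁ = 191/31.1 = 6.1415 min; τ₂ = 1040/31.1 = 33.441 min.
Tank 1: C₁ = C_in(1 − e^(−t/τ₁)). Tank 2 (τ₁ ≠ τ₂): C₂ = C_in[1 − (τ₁ e^(−t/τ₁) − τ₂ e^(−t/τ₂))/(τ₁ − τ₂)].
At t = 77.8: e^(−t/τ₁) = 3.1505e-06, e^(−t/τ₂) = 0.097635.
C₂ = 4.98·[1 − (6.1415·3.1505e-06 − 33.441·0.097635)/(-27.299)] = 4.98·0.88040 = 4.3844 g/L.

4.38 g/L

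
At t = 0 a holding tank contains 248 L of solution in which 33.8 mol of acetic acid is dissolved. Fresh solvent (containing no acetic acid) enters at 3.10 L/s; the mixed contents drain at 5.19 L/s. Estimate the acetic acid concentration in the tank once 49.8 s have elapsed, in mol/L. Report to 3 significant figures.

0.0608 mol/L

Total volume: dV/dt = Q_in − Q_out = -2.0900 L/s, so V(t) = 248 − 2.0900 t and V(49.8) = 143.92 L.
No acetic acid enters, so dm/dt = −Q_out · (m/V).
dm/m = −Q_out dt/(V₀ − 2.0900 t); integrating gives ln(m/m₀) = −(Q_out/(Q_in−Q_out)) ln(V/V₀).
m = m₀ (V₀/V)^(Q_out/(Q_in−Q_out)) = 33.8 × (248/143.92)^(-2.4833) = 8.7505 mol.
C = m/V = 8.7505/143.92 = 0.060802 mol/L.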